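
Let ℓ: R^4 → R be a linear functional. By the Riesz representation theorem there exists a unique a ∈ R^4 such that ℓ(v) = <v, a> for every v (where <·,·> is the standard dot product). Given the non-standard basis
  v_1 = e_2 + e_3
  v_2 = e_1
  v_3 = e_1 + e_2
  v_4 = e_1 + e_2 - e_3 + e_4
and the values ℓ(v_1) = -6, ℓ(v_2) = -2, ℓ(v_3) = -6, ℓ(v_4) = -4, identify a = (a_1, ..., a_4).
a = (-2, -4, -2, 0)

Write a = (a_1, ..., a_4) in the standard basis. For each basis vector v_i, ℓ(v_i) = <v_i, a> is a linear equation in the a_j's. Collect the n equations into a matrix system V a = ℓ, where row i of V is v_i (expressed in the standard basis). Since V is invertible (lower-triangular with 1s on the diagonal, up to permutation), solve by back-substitution:
  V =
[[0, 1, 1, 0],
 [1, 0, 0, 0],
 [1, 1, 0, 0],
 [1, 1, -1, 1]]
  V a = (-6, -2, -6, -4)
Solving gives a = (-2, -4, -2, 0).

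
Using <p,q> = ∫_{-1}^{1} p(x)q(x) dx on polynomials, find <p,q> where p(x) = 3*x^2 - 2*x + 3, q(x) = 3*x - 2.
<p,q> = -20

Expand the product: p(x)·q(x) = 9*x^3 - 12*x^2 + 13*x - 6.
∫_{-1}^{1} of each monomial x^k gives [2/(k+1) if k even, 0 if k odd]. Integrating term-by-term (or equivalently evaluating the antiderivative F(x) = 9*x^4/4 - 4*x^3 + 13*x^2/2 - 6*x at the endpoints):
  F(1) − F(−1) = -5/4 − (75/4) = -20.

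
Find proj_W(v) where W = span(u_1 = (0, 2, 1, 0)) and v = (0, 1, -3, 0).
proj_W(v) = (0, -2/5, -1/5, 0)

Set up U = [u_1 | ... | u_1] ∈ R^(4×1). The projector onto W = col(U) is P = U (U^T U)^(-1) U^T.
Compute U^T U =
  [5],
and U^T v = (-1).
Solve U^T U · c = U^T v for the coefficients: c = (-1/5). The projection is proj_W(v) = U c.
Check: (v - proj_W(v)) · u_1 = 0  (should be 0).
Result: proj_W(v) = (0, -2/5, -1/5, 0).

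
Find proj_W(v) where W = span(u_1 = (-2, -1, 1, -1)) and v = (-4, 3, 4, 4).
proj_W(v) = (-10/7, -5/7, 5/7, -5/7)

Set up U = [u_1 | ... | u_1] ∈ R^(4×1). The projector onto W = col(U) is P = U (U^T U)^(-1) U^T.
Compute U^T U =
  [7],
and U^T v = (5).
Solve U^T U · c = U^T v for the coefficients: c = (5/7). The projection is proj_W(v) = U c.
Check: (v - proj_W(v)) · u_1 = 0  (should be 0).
Result: proj_W(v) = (-10/7, -5/7, 5/7, -5/7).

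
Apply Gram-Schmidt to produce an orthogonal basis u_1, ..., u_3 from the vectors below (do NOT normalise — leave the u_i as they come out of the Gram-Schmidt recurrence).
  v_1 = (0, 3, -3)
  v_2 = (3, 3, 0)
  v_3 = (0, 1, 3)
Orthogonal basis:
  u_1 = (0, 3, -3)
  u_2 = (3, 3/2, 3/2)
  u_3 = (-4/3, 4/3, 4/3)

Apply the Gram-Schmidt recurrence
  u_1 = v_1
  u_i = v_i − Σ_{j<i} ((v_i · u_j) / (u_j · u_j)) · u_j.

Step by step this gives:
  u_1 = (0, 3, -3)
  u_2 = (3, 3/2, 3/2)
  u_3 = (-4/3, 4/3, 4/3)

Orthogonality check:
  u_2 · u_1 = 0 (should be 0)
  u_3 · u_1 = 0 (should be 0)
  u_3 · u_2 = 0 (should be 0)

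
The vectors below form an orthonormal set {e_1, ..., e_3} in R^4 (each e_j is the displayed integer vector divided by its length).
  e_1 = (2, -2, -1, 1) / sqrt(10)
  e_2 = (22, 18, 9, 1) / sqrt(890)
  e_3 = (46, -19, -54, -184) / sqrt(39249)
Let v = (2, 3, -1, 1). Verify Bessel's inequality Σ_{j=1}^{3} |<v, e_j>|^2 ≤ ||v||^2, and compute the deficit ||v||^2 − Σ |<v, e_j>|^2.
Σ |<v, e_j>|^2 = 4115/441; ||v||^2 = 15; deficit = 2500/441

Write each e_j = u_j / sqrt(<u_j, u_j>) where u_j is the displayed integer vector. Then <v, e_j> = <v, u_j> / sqrt(<u_j, u_j>), so |<v, e_j>|^2 = <v, u_j>^2 / <u_j, u_j>.
Coefficients: <v, e_1> = 0/sqrt(10), <v, e_2> = 90/sqrt(890), <v, e_3> = -95/sqrt(39249).
Square and sum: Σ |<v, e_j>|^2 = 4115/441.
Compute ||v||^2 = v·v = 15.
Deficit = 15 − 4115/441 = 2500/441 ≥ 0, confirming Bessel's inequality. (The deficit equals ||v − Σ <v,e_j> e_j||^2, the squared distance from v to span{e_j}.)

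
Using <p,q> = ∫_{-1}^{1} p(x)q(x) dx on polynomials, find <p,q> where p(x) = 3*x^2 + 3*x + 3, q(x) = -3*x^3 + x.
<p,q> = -8/5

Expand the product: p(x)·q(x) = -9*x^5 - 9*x^4 - 6*x^3 + 3*x^2 + 3*x.
∫_{-1}^{1} of each monomial x^k gives [2/(k+1) if k even, 0 if k odd]. Integrating term-by-term (or equivalently evaluating the antiderivative F(x) = -3*x^6/2 - 9*x^5/5 - 3*x^4/2 + x^3 + 3*x^2/2 at the endpoints):
  F(1) − F(−1) = -23/10 − (-7/10) = -8/5.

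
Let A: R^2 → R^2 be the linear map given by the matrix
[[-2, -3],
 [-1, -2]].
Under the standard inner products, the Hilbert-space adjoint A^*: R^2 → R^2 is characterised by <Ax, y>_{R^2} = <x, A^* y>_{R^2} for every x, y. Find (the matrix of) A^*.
A^* = A^T =
[[-2, -1],
 [-3, -2]]

For real matrices with standard dot products, the defining identity <Ax, y> = <x, A^* y> gives (Ax)^T y = x^T (A^*) y, i.e. x^T A^T y = x^T (A^*) y. Since this holds for all x, y, we must have A^* = A^T. Therefore
A^* =
[[-2, -1],
 [-3, -2]].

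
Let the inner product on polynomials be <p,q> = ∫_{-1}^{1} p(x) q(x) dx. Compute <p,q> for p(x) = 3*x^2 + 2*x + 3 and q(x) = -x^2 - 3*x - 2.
<p,q> = -116/5

Expand the product: p(x)·q(x) = -3*x^4 - 11*x^3 - 15*x^2 - 13*x - 6.
∫_{-1}^{1} of each monomial x^k gives [2/(k+1) if k even, 0 if k odd]. Integrating term-by-term (or equivalently evaluating the antiderivative F(x) = -3*x^5/5 - 11*x^4/4 - 5*x^3 - 13*x^2/2 - 6*x at the endpoints):
  F(1) − F(−1) = -417/20 − (47/20) = -116/5.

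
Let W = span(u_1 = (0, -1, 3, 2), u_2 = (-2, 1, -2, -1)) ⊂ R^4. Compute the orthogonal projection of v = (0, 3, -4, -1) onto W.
proj_W(v) = (-30/59, 77/59, -216/59, -139/59)

Set up U = [u_1 | ... | u_2] ∈ R^(4×2). The projector onto W = col(U) is P = U (U^T U)^(-1) U^T.
Compute U^T U =
  [14, -9]
  [-9, 10],
and U^T v = (-17, 12).
Solve U^T U · c = U^T v for the coefficients: c = (-62/59, 15/59). The projection is proj_W(v) = U c.
Check: (v - proj_W(v)) · u_1 = 0  (should be 0).
Check: (v - proj_W(v)) · u_2 = 0  (should be 0).
Result: proj_W(v) = (-30/59, 77/59, -216/59, -139/59).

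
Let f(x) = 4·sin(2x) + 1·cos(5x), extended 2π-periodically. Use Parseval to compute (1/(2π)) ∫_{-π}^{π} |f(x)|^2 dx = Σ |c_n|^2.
Σ |c_n|^2 = 17/2

Expand |f|^2 and use orthogonality of {sin(nx), cos(mx)} on [-π, π]:
  ∫_{-π}^{π} sin(nx)^2 dx = π, ∫ cos(mx)^2 dx = π, and cross terms integrate to 0.
So ∫_{-π}^{π} f(x)^2 dx = 4^2 · π + 1^2 · π = (16 + 1)π.
Divide by 2π: (16 + 1)/2 = 17/2.
By Parseval, this equals Σ |c_n|^2.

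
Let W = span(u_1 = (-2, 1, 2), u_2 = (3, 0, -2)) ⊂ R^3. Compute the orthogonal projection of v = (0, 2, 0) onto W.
proj_W(v) = (8/17, 26/17, 12/17)

Set up U = [u_1 | ... | u_2] ∈ R^(3×2). The projector onto W = col(U) is P = U (U^T U)^(-1) U^T.
Compute U^T U =
  [9, -10]
  [-10, 13],
and U^T v = (2, 0).
Solve U^T U · c = U^T v for the coefficients: c = (26/17, 20/17). The projection is proj_W(v) = U c.
Check: (v - proj_W(v)) · u_1 = 0  (should be 0).
Check: (v - proj_W(v)) · u_2 = 0  (should be 0).
Result: proj_W(v) = (8/17, 26/17, 12/17).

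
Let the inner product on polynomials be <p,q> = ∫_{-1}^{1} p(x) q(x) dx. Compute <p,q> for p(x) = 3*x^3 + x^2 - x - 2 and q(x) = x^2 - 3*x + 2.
<p,q> = -46/5

Expand the product: p(x)·q(x) = 3*x^5 - 8*x^4 + 2*x^3 + 3*x^2 + 4*x - 4.
∫_{-1}^{1} of each monomial x^k gives [2/(k+1) if k even, 0 if k odd]. Integrating term-by-term (or equivalently evaluating the antiderivative F(x) = x^6/2 - 8*x^5/5 + x^4/2 + x^3 + 2*x^2 - 4*x at the endpoints):
  F(1) − F(−1) = -8/5 − (38/5) = -46/5.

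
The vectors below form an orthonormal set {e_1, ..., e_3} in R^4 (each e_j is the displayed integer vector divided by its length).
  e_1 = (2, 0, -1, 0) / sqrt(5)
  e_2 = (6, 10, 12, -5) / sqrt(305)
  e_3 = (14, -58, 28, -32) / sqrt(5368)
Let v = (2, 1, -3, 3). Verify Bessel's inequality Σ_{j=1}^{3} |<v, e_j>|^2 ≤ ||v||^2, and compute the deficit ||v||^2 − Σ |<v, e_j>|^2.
Σ |<v, e_j>|^2 = 457/22; ||v||^2 = 23; deficit = 49/22

Write each e_j = u_j / sqrt(<u_j, u_j>) where u_j is the displayed integer vector. Then <v, e_j> = <v, u_j> / sqrt(<u_j, u_j>), so |<v, e_j>|^2 = <v, u_j>^2 / <u_j, u_j>.
Coefficients: <v, e_1> = 7/sqrt(5), <v, e_2> = -29/sqrt(305), <v, e_3> = -210/sqrt(5368).
Square and sum: Σ |<v, e_j>|^2 = 457/22.
Compute ||v||^2 = v·v = 23.
Deficit = 23 − 457/22 = 49/22 ≥ 0, confirming Bessel's inequality. (The deficit equals ||v − Σ <v,e_j> e_j||^2, the squared distance from v to span{e_j}.)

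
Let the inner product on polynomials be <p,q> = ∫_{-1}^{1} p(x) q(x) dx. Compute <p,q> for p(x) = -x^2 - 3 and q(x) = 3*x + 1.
<p,q> = -20/3

Expand the product: p(x)·q(x) = -3*x^3 - x^2 - 9*x - 3.
∫_{-1}^{1} of each monomial x^k gives [2/(k+1) if k even, 0 if k odd]. Integrating term-by-term (or equivalently evaluating the antiderivative F(x) = -3*x^4/4 - x^3/3 - 9*x^2/2 - 3*x at the endpoints):
  F(1) − F(−1) = -103/12 − (-23/12) = -20/3.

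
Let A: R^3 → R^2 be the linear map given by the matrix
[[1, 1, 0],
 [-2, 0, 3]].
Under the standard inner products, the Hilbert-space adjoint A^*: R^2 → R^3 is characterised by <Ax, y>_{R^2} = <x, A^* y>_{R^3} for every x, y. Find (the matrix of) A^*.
A^* = A^T =
[[1, -2],
 [1, 0],
 [0, 3]]

For real matrices with standard dot products, the defining identity <Ax, y> = <x, A^* y> gives (Ax)^T y = x^T (A^*) y, i.e. x^T A^T y = x^T (A^*) y. Since this holds for all x, y, we must have A^* = A^T. Therefore
A^* =
[[1, -2],
 [1, 0],
 [0, 3]].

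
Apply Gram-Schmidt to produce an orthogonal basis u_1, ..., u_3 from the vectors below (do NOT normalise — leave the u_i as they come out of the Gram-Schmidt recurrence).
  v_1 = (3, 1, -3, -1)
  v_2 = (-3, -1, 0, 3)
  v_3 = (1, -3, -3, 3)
Orthogonal basis:
  u_1 = (3, 1, -3, -1)
  u_2 = (-21/20, -7/20, -39/20, 47/20)
  u_3 = (292/211, -606/211, 60/211, 90/211)

Apply the Gram-Schmidt recurrence
  u_1 = v_1
  u_i = v_i − Σ_{j<i} ((v_i · u_j) / (u_j · u_j)) · u_j.

Step by step this gives:
  u_1 = (3, 1, -3, -1)
  u_2 = (-21/20, -7/20, -39/20, 47/20)
  u_3 = (292/211, -606/211, 60/211, 90/211)

Orthogonality check:
  u_2 · u_1 = 0 (should be 0)
  u_3 · u_1 = 0 (should be 0)
  u_3 · u_2 = 0 (should be 0)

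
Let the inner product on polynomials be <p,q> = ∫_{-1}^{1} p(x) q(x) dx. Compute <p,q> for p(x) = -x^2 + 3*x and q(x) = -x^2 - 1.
<p,q> = 16/15

Expand the product: p(x)·q(x) = x^4 - 3*x^3 + x^2 - 3*x.
∫_{-1}^{1} of each monomial x^k gives [2/(k+1) if k even, 0 if k odd]. Integrating term-by-term (or equivalently evaluating the antiderivative F(x) = x^5/5 - 3*x^4/4 + x^3/3 - 3*x^2/2 at the endpoints):
  F(1) − F(−1) = -103/60 − (-167/60) = 16/15.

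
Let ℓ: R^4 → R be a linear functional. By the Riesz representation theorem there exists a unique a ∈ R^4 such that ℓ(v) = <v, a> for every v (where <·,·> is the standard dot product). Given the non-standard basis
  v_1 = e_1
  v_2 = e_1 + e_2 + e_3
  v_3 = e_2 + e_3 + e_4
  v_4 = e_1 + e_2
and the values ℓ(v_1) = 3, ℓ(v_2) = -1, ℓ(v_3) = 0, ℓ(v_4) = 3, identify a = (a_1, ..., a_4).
a = (3, 0, -4, 4)

Write a = (a_1, ..., a_4) in the standard basis. For each basis vector v_i, ℓ(v_i) = <v_i, a> is a linear equation in the a_j's. Collect the n equations into a matrix system V a = ℓ, where row i of V is v_i (expressed in the standard basis). Since V is invertible (lower-triangular with 1s on the diagonal, up to permutation), solve by back-substitution:
  V =
[[1, 0, 0, 0],
 [1, 1, 1, 0],
 [0, 1, 1, 1],
 [1, 1, 0, 0]]
  V a = (3, -1, 0, 3)
Solving gives a = (3, 0, -4, 4).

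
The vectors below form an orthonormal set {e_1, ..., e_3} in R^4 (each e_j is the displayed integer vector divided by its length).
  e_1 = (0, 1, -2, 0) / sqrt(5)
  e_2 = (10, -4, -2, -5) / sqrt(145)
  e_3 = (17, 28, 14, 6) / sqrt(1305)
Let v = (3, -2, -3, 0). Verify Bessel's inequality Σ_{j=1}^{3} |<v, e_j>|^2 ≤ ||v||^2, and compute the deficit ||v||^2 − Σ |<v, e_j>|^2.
Σ |<v, e_j>|^2 = 821/45; ||v||^2 = 22; deficit = 169/45

Write each e_j = u_j / sqrt(<u_j, u_j>) where u_j is the displayed integer vector. Then <v, e_j> = <v, u_j> / sqrt(<u_j, u_j>), so |<v, e_j>|^2 = <v, u_j>^2 / <u_j, u_j>.
Coefficients: <v, e_1> = 4/sqrt(5), <v, e_2> = 44/sqrt(145), <v, e_3> = -47/sqrt(1305).
Square and sum: Σ |<v, e_j>|^2 = 821/45.
Compute ||v||^2 = v·v = 22.
Deficit = 22 − 821/45 = 169/45 ≥ 0, confirming Bessel's inequality. (The deficit equals ||v − Σ <v,e_j> e_j||^2, the squared distance from v to span{e_j}.)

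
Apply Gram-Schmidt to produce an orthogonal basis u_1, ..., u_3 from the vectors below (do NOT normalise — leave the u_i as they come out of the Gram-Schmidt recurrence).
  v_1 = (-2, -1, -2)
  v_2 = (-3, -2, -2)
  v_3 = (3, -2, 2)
Orthogonal basis:
  u_1 = (-2, -1, -2)
  u_2 = (-1/3, -2/3, 2/3)
  u_3 = (16/9, -16/9, -8/9)

Apply the Gram-Schmidt recurrence
  u_1 = v_1
  u_i = v_i − Σ_{j<i} ((v_i · u_j) / (u_j · u_j)) · u_j.

Step by step this gives:
  u_1 = (-2, -1, -2)
  u_2 = (-1/3, -2/3, 2/3)
  u_3 = (16/9, -16/9, -8/9)

Orthogonality check:
  u_2 · u_1 = 0 (should be 0)
  u_3 · u_1 = 0 (should be 0)
  u_3 · u_2 = 0 (should be 0)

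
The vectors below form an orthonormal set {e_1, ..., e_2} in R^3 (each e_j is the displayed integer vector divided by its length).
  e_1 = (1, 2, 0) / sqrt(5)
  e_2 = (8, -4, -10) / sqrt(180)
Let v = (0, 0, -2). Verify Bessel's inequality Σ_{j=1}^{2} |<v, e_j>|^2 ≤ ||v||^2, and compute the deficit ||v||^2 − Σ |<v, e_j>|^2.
Σ |<v, e_j>|^2 = 20/9; ||v||^2 = 4; deficit = 16/9

Write each e_j = u_j / sqrt(<u_j, u_j>) where u_j is the displayed integer vector. Then <v, e_j> = <v, u_j> / sqrt(<u_j, u_j>), so |<v, e_j>|^2 = <v, u_j>^2 / <u_j, u_j>.
Coefficients: <v, e_1> = 0/sqrt(5), <v, e_2> = 20/sqrt(180).
Square and sum: Σ |<v, e_j>|^2 = 20/9.
Compute ||v||^2 = v·v = 4.
Deficit = 4 − 20/9 = 16/9 ≥ 0, confirming Bessel's inequality. (The deficit equals ||v − Σ <v,e_j> e_j||^2, the squared distance from v to span{e_j}.)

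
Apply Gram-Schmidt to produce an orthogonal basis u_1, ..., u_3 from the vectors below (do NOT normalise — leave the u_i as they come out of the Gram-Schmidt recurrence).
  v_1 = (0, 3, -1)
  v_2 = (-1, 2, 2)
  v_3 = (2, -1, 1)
Orthogonal basis:
  u_1 = (0, 3, -1)
  u_2 = (-1, 4/5, 12/5)
  u_3 = (72/37, 9/37, 27/37)

Apply the Gram-Schmidt recurrence
  u_1 = v_1
  u_i = v_i − Σ_{j<i} ((v_i · u_j) / (u_j · u_j)) · u_j.

Step by step this gives:
  u_1 = (0, 3, -1)
  u_2 = (-1, 4/5, 12/5)
  u_3 = (72/37, 9/37, 27/37)

Orthogonality check:
  u_2 · u_1 = 0 (should be 0)
  u_3 · u_1 = 0 (should be 0)
  u_3 · u_2 = 0 (should be 0)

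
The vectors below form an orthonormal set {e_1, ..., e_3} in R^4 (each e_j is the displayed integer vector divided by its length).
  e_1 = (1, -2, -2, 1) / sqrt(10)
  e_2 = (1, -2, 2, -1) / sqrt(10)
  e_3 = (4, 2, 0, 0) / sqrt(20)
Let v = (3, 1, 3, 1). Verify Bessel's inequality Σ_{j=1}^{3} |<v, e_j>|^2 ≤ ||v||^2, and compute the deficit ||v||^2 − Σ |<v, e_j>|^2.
Σ |<v, e_j>|^2 = 15; ||v||^2 = 20; deficit = 5

Write each e_j = u_j / sqrt(<u_j, u_j>) where u_j is the displayed integer vector. Then <v, e_j> = <v, u_j> / sqrt(<u_j, u_j>), so |<v, e_j>|^2 = <v, u_j>^2 / <u_j, u_j>.
Coefficients: <v, e_1> = -4/sqrt(10), <v, e_2> = 6/sqrt(10), <v, e_3> = 14/sqrt(20).
Square and sum: Σ |<v, e_j>|^2 = 15.
Compute ||v||^2 = v·v = 20.
Deficit = 20 − 15 = 5 ≥ 0, confirming Bessel's inequality. (The deficit equals ||v − Σ <v,e_j> e_j||^2, the squared distance from v to span{e_j}.)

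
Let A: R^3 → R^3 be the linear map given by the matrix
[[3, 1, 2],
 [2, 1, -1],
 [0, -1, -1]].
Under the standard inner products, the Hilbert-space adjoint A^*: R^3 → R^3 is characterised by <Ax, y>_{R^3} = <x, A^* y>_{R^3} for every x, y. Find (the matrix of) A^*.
A^* = A^T =
[[3, 2, 0],
 [1, 1, -1],
 [2, -1, -1]]

For real matrices with standard dot products, the defining identity <Ax, y> = <x, A^* y> gives (Ax)^T y = x^T (A^*) y, i.e. x^T A^T y = x^T (A^*) y. Since this holds for all x, y, we must have A^* = A^T. Therefore
A^* =
[[3, 2, 0],
 [1, 1, -1],
 [2, -1, -1]].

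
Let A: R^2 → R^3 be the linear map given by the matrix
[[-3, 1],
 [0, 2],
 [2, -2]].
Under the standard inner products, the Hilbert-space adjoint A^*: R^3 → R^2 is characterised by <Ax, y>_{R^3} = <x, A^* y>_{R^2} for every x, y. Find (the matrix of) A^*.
A^* = A^T =
[[-3, 0, 2],
 [1, 2, -2]]

For real matrices with standard dot products, the defining identity <Ax, y> = <x, A^* y> gives (Ax)^T y = x^T (A^*) y, i.e. x^T A^T y = x^T (A^*) y. Since this holds for all x, y, we must have A^* = A^T. Therefore
A^* =
[[-3, 0, 2],
 [1, 2, -2]].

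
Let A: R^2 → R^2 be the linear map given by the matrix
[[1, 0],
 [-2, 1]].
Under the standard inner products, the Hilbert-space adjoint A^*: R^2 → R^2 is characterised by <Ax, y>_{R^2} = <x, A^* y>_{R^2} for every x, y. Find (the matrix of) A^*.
A^* = A^T =
[[1, -2],
 [0, 1]]

For real matrices with standard dot products, the defining identity <Ax, y> = <x, A^* y> gives (Ax)^T y = x^T (A^*) y, i.e. x^T A^T y = x^T (A^*) y. Since this holds for all x, y, we must have A^* = A^T. Therefore
A^* =
[[1, -2],
 [0, 1]].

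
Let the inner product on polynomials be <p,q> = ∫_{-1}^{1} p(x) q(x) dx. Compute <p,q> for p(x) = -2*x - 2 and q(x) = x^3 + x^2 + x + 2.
<p,q> = -172/15

Expand the product: p(x)·q(x) = -2*x^4 - 4*x^3 - 4*x^2 - 6*x - 4.
∫_{-1}^{1} of each monomial x^k gives [2/(k+1) if k even, 0 if k odd]. Integrating term-by-term (or equivalently evaluating the antiderivative F(x) = -2*x^5/5 - x^4 - 4*x^3/3 - 3*x^2 - 4*x at the endpoints):
  F(1) − F(−1) = -146/15 − (26/15) = -172/15.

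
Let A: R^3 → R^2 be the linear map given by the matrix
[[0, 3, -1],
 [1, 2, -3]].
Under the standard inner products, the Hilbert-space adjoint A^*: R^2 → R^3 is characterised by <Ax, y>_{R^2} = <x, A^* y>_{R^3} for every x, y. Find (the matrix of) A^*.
A^* = A^T =
[[0, 1],
 [3, 2],
 [-1, -3]]

For real matrices with standard dot products, the defining identity <Ax, y> = <x, A^* y> gives (Ax)^T y = x^T (A^*) y, i.e. x^T A^T y = x^T (A^*) y. Since this holds for all x, y, we must have A^* = A^T. Therefore
A^* =
[[0, 1],
 [3, 2],
 [-1, -3]].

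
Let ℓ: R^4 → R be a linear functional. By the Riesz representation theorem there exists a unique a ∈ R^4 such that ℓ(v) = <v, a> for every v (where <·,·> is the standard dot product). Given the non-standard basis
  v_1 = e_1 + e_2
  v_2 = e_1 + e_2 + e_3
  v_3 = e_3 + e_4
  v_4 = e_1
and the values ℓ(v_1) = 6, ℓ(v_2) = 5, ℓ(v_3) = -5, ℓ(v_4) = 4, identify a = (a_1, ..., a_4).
a = (4, 2, -1, -4)

Write a = (a_1, ..., a_4) in the standard basis. For each basis vector v_i, ℓ(v_i) = <v_i, a> is a linear equation in the a_j's. Collect the n equations into a matrix system V a = ℓ, where row i of V is v_i (expressed in the standard basis). Since V is invertible (lower-triangular with 1s on the diagonal, up to permutation), solve by back-substitution:
  V =
[[1, 1, 0, 0],
 [1, 1, 1, 0],
 [0, 0, 1, 1],
 [1, 0, 0, 0]]
  V a = (6, 5, -5, 4)
Solving gives a = (4, 2, -1, -4).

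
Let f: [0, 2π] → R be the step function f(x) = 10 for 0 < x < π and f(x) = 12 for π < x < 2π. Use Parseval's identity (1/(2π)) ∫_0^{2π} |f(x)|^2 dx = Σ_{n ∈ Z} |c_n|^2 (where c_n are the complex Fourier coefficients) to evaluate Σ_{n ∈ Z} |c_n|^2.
Σ |c_n|^2 = 122

Parseval equates the L^2 energy of f (normalised by 1/(2π)) with the ℓ^2 sum of its Fourier coefficients: (1/(2π)) ∫_0^{2π} |f|^2 = Σ |c_n|^2.
Compute the left side: (1/(2π)) [∫_0^π 10^2 dx + ∫_π^{2π} 12^2 dx] = (1/(2π)) · (100π + 144π) = (100 + 144)/2 = 122.
So Σ_{n ∈ Z} |c_n|^2 = 122.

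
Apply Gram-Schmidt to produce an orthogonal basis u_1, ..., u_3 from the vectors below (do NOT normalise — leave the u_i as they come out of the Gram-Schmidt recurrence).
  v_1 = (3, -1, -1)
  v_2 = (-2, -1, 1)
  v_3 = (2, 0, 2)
Orthogonal basis:
  u_1 = (3, -1, -1)
  u_2 = (-4/11, -17/11, 5/11)
  u_3 = (14/15, 7/15, 7/3)

Apply the Gram-Schmidt recurrence
  u_1 = v_1
  u_i = v_i − Σ_{j<i} ((v_i · u_j) / (u_j · u_j)) · u_j.

Step by step this gives:
  u_1 = (3, -1, -1)
  u_2 = (-4/11, -17/11, 5/11)
  u_3 = (14/15, 7/15, 7/3)

Orthogonality check:
  u_2 · u_1 = 0 (should be 0)
  u_3 · u_1 = 0 (should be 0)
  u_3 · u_2 = 0 (should be 0)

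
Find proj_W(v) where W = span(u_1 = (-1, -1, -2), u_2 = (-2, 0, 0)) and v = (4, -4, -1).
proj_W(v) = (4, -6/5, -12/5)

Set up U = [u_1 | ... | u_2] ∈ R^(3×2). The projector onto W = col(U) is P = U (U^T U)^(-1) U^T.
Compute U^T U =
  [6, 2]
  [2, 4],
and U^T v = (2, -8).
Solve U^T U · c = U^T v for the coefficients: c = (6/5, -13/5). The projection is proj_W(v) = U c.
Check: (v - proj_W(v)) · u_1 = 0  (should be 0).
Check: (v - proj_W(v)) · u_2 = 0  (should be 0).
Result: proj_W(v) = (4, -6/5, -12/5).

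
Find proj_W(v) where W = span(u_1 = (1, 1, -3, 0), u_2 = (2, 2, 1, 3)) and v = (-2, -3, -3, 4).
proj_W(v) = (43/197, 43/197, -234/197, -45/197)

Set up U = [u_1 | ... | u_2] ∈ R^(4×2). The projector onto W = col(U) is P = U (U^T U)^(-1) U^T.
Compute U^T U =
  [11, 1]
  [1, 18],
and U^T v = (4, -1).
Solve U^T U · c = U^T v for the coefficients: c = (73/197, -15/197). The projection is proj_W(v) = U c.
Check: (v - proj_W(v)) · u_1 = 0  (should be 0).
Check: (v - proj_W(v)) · u_2 = 0  (should be 0).
Result: proj_W(v) = (43/197, 43/197, -234/197, -45/197).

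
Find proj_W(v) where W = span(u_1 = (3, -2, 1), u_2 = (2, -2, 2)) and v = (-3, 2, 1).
proj_W(v) = (-10/3, 4/3, 2/3)

Set up U = [u_1 | ... | u_2] ∈ R^(3×2). The projector onto W = col(U) is P = U (U^T U)^(-1) U^T.
Compute U^T U =
  [14, 12]
  [12, 12],
and U^T v = (-12, -8).
Solve U^T U · c = U^T v for the coefficients: c = (-2, 4/3). The projection is proj_W(v) = U c.
Check: (v - proj_W(v)) · u_1 = 0  (should be 0).
Check: (v - proj_W(v)) · u_2 = 0  (should be 0).
Result: proj_W(v) = (-10/3, 4/3, 2/3).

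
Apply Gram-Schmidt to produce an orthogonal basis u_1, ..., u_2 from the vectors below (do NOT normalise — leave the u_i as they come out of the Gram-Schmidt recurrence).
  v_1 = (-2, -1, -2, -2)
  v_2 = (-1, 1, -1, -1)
Orthogonal basis:
  u_1 = (-2, -1, -2, -2)
  u_2 = (-3/13, 18/13, -3/13, -3/13)

Apply the Gram-Schmidt recurrence
  u_1 = v_1
  u_i = v_i − Σ_{j<i} ((v_i · u_j) / (u_j · u_j)) · u_j.

Step by step this gives:
  u_1 = (-2, -1, -2, -2)
  u_2 = (-3/13, 18/13, -3/13, -3/13)

Orthogonality check:
  u_2 · u_1 = 0 (should be 0)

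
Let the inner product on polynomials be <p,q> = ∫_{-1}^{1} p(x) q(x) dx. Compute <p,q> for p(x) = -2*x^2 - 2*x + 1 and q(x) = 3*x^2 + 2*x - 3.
<p,q> = -76/15

Expand the product: p(x)·q(x) = -6*x^4 - 10*x^3 + 5*x^2 + 8*x - 3.
∫_{-1}^{1} of each monomial x^k gives [2/(k+1) if k even, 0 if k odd]. Integrating term-by-term (or equivalently evaluating the antiderivative F(x) = -6*x^5/5 - 5*x^4/2 + 5*x^3/3 + 4*x^2 - 3*x at the endpoints):
  F(1) − F(−1) = -31/30 − (121/30) = -76/15.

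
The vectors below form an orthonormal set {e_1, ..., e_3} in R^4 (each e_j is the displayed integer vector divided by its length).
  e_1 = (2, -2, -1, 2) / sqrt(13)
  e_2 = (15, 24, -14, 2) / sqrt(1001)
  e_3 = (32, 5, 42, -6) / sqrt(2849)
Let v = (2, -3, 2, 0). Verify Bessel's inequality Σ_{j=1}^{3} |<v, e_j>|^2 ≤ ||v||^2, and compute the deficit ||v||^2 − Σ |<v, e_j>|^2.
Σ |<v, e_j>|^2 = 593/37; ||v||^2 = 17; deficit = 36/37

Write each e_j = u_j / sqrt(<u_j, u_j>) where u_j is the displayed integer vector. Then <v, e_j> = <v, u_j> / sqrt(<u_j, u_j>), so |<v, e_j>|^2 = <v, u_j>^2 / <u_j, u_j>.
Coefficients: <v, e_1> = 8/sqrt(13), <v, e_2> = -70/sqrt(1001), <v, e_3> = 133/sqrt(2849).
Square and sum: Σ |<v, e_j>|^2 = 593/37.
Compute ||v||^2 = v·v = 17.
Deficit = 17 − 593/37 = 36/37 ≥ 0, confirming Bessel's inequality. (The deficit equals ||v − Σ <v,e_j> e_j||^2, the squared distance from v to span{e_j}.)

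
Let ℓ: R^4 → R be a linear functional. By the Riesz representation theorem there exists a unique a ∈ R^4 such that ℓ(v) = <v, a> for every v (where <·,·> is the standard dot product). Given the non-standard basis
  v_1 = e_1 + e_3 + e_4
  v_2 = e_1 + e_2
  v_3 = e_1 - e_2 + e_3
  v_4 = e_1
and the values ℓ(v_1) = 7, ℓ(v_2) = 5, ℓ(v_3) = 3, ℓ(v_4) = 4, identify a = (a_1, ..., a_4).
a = (4, 1, 0, 3)

Write a = (a_1, ..., a_4) in the standard basis. For each basis vector v_i, ℓ(v_i) = <v_i, a> is a linear equation in the a_j's. Collect the n equations into a matrix system V a = ℓ, where row i of V is v_i (expressed in the standard basis). Since V is invertible (lower-triangular with 1s on the diagonal, up to permutation), solve by back-substitution:
  V =
[[1, 0, 1, 1],
 [1, 1, 0, 0],
 [1, -1, 1, 0],
 [1, 0, 0, 0]]
  V a = (7, 5, 3, 4)
Solving gives a = (4, 1, 0, 3).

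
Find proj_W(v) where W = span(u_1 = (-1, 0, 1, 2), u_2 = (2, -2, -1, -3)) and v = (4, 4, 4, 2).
proj_W(v) = (-10/9, 16/9, 2/9, 4/3)

Set up U = [u_1 | ... | u_2] ∈ R^(4×2). The projector onto W = col(U) is P = U (U^T U)^(-1) U^T.
Compute U^T U =
  [6, -9]
  [-9, 18],
and U^T v = (4, -10).
Solve U^T U · c = U^T v for the coefficients: c = (-2/3, -8/9). The projection is proj_W(v) = U c.
Check: (v - proj_W(v)) · u_1 = 0  (should be 0).
Check: (v - proj_W(v)) · u_2 = 0  (should be 0).
Result: proj_W(v) = (-10/9, 16/9, 2/9, 4/3).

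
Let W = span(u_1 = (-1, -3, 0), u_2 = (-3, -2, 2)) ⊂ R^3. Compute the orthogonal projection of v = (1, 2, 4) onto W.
proj_W(v) = (-91/89, 238/89, 146/89)

Set up U = [u_1 | ... | u_2] ∈ R^(3×2). The projector onto W = col(U) is P = U (U^T U)^(-1) U^T.
Compute U^T U =
  [10, 9]
  [9, 17],
and U^T v = (-7, 1).
Solve U^T U · c = U^T v for the coefficients: c = (-128/89, 73/89). The projection is proj_W(v) = U c.
Check: (v - proj_W(v)) · u_1 = 0  (should be 0).
Check: (v - proj_W(v)) · u_2 = 0  (should be 0).
Result: proj_W(v) = (-91/89, 238/89, 146/89).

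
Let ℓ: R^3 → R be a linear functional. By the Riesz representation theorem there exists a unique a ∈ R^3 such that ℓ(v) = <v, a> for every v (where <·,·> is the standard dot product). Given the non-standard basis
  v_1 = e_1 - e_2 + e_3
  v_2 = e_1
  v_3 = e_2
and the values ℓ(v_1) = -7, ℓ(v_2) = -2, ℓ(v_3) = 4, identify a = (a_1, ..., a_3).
a = (-2, 4, -1)

Write a = (a_1, ..., a_3) in the standard basis. For each basis vector v_i, ℓ(v_i) = <v_i, a> is a linear equation in the a_j's. Collect the n equations into a matrix system V a = ℓ, where row i of V is v_i (expressed in the standard basis). Since V is invertible (lower-triangular with 1s on the diagonal, up to permutation), solve by back-substitution:
  V =
[[1, -1, 1],
 [1, 0, 0],
 [0, 1, 0]]
  V a = (-7, -2, 4)
Solving gives a = (-2, 4, -1).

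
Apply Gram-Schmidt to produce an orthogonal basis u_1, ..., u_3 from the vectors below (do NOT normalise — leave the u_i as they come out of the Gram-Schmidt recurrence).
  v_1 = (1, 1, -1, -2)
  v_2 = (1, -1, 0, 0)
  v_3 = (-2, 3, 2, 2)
Orthogonal basis:
  u_1 = (1, 1, -1, -2)
  u_2 = (1, -1, 0, 0)
  u_3 = (17/14, 17/14, 9/7, 4/7)

Apply the Gram-Schmidt recurrence
  u_1 = v_1
  u_i = v_i − Σ_{j<i} ((v_i · u_j) / (u_j · u_j)) · u_j.

Step by step this gives:
  u_1 = (1, 1, -1, -2)
  u_2 = (1, -1, 0, 0)
  u_3 = (17/14, 17/14, 9/7, 4/7)

Orthogonality check:
  u_2 · u_1 = 0 (should be 0)
  u_3 · u_1 = 0 (should be 0)
  u_3 · u_2 = 0 (should be 0)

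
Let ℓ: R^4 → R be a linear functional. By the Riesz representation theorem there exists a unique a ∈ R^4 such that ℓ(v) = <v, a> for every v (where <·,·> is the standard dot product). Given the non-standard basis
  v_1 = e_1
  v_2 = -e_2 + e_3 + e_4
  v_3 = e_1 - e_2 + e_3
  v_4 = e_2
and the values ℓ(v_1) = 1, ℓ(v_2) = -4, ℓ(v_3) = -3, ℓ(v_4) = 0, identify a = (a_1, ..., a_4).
a = (1, 0, -4, 0)

Write a = (a_1, ..., a_4) in the standard basis. For each basis vector v_i, ℓ(v_i) = <v_i, a> is a linear equation in the a_j's. Collect the n equations into a matrix system V a = ℓ, where row i of V is v_i (expressed in the standard basis). Since V is invertible (lower-triangular with 1s on the diagonal, up to permutation), solve by back-substitution:
  V =
[[1, 0, 0, 0],
 [0, -1, 1, 1],
 [1, -1, 1, 0],
 [0, 1, 0, 0]]
  V a = (1, -4, -3, 0)
Solving gives a = (1, 0, -4, 0).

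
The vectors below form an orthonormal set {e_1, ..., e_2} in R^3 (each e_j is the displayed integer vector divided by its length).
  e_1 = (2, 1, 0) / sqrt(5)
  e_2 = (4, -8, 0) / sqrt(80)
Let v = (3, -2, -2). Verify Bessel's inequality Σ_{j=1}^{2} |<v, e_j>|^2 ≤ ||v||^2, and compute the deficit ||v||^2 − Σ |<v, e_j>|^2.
Σ |<v, e_j>|^2 = 13; ||v||^2 = 17; deficit = 4

Write each e_j = u_j / sqrt(<u_j, u_j>) where u_j is the displayed integer vector. Then <v, e_j> = <v, u_j> / sqrt(<u_j, u_j>), so |<v, e_j>|^2 = <v, u_j>^2 / <u_j, u_j>.
Coefficients: <v, e_1> = 4/sqrt(5), <v, e_2> = 28/sqrt(80).
Square and sum: Σ |<v, e_j>|^2 = 13.
Compute ||v||^2 = v·v = 17.
Deficit = 17 − 13 = 4 ≥ 0, confirming Bessel's inequality. (The deficit equals ||v − Σ <v,e_j> e_j||^2, the squared distance from v to span{e_j}.)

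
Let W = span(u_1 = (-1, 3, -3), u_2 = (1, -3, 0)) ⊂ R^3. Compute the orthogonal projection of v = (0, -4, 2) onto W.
proj_W(v) = (6/5, -18/5, 2)

Set up U = [u_1 | ... | u_2] ∈ R^(3×2). The projector onto W = col(U) is P = U (U^T U)^(-1) U^T.
Compute U^T U =
  [19, -10]
  [-10, 10],
and U^T v = (-18, 12).
Solve U^T U · c = U^T v for the coefficients: c = (-2/3, 8/15). The projection is proj_W(v) = U c.
Check: (v - proj_W(v)) · u_1 = 0  (should be 0).
Check: (v - proj_W(v)) · u_2 = 0  (should be 0).
Result: proj_W(v) = (6/5, -18/5, 2).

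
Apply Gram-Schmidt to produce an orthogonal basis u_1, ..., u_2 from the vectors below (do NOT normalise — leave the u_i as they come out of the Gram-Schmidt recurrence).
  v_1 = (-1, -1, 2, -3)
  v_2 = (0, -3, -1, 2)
Orthogonal basis:
  u_1 = (-1, -1, 2, -3)
  u_2 = (-1/3, -10/3, -1/3, 1)

Apply the Gram-Schmidt recurrence
  u_1 = v_1
  u_i = v_i − Σ_{j<i} ((v_i · u_j) / (u_j · u_j)) · u_j.

Step by step this gives:
  u_1 = (-1, -1, 2, -3)
  u_2 = (-1/3, -10/3, -1/3, 1)

Orthogonality check:
  u_2 · u_1 = 0 (should be 0)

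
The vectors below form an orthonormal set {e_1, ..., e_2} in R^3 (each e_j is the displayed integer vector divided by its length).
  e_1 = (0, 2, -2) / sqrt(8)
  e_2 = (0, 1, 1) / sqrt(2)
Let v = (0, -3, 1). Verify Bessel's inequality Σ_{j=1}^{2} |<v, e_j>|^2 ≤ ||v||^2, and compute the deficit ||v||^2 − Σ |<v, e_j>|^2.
Σ |<v, e_j>|^2 = 10; ||v||^2 = 10; deficit = 0

Write each e_j = u_j / sqrt(<u_j, u_j>) where u_j is the displayed integer vector. Then <v, e_j> = <v, u_j> / sqrt(<u_j, u_j>), so |<v, e_j>|^2 = <v, u_j>^2 / <u_j, u_j>.
Coefficients: <v, e_1> = -8/sqrt(8), <v, e_2> = -2/sqrt(2).
Square and sum: Σ |<v, e_j>|^2 = 10.
Compute ||v||^2 = v·v = 10.
Deficit = 10 − 10 = 0 ≥ 0, confirming Bessel's inequality. (The deficit equals ||v − Σ <v,e_j> e_j||^2, the squared distance from v to span{e_j}.)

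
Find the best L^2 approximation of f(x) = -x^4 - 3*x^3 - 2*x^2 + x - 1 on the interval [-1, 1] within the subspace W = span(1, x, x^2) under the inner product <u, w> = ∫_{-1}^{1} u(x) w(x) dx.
g(x) = -20*x^2/7 - 4*x/5 - 32/35

The best approximation g ∈ W is the orthogonal projection of f onto W. Writing g = a_0 + a_1 x + a_2 x^2, the coefficients solve the normal equations G · a = b where
  G_{ij} = <φ_i, φ_j> and b_i = <f, φ_i>, with φ_0 = 1, φ_1 = x, φ_2 = x^2.
G =
  [2, 0, 2/3]
  [0, 2/3, 0]
  [2/3, 0, 2/5],
b = (-56/15, -8/15, -184/105).
Solving gives a_0 = -32/35, a_1 = -4/5, a_2 = -20/7, so
  g(x) = -20*x^2/7 - 4*x/5 - 32/35.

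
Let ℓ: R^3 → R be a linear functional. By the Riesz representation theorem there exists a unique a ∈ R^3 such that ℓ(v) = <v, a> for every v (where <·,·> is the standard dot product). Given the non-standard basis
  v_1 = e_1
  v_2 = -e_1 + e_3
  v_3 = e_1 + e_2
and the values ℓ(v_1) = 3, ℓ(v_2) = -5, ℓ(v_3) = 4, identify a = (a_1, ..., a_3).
a = (3, 1, -2)

Write a = (a_1, ..., a_3) in the standard basis. For each basis vector v_i, ℓ(v_i) = <v_i, a> is a linear equation in the a_j's. Collect the n equations into a matrix system V a = ℓ, where row i of V is v_i (expressed in the standard basis). Since V is invertible (lower-triangular with 1s on the diagonal, up to permutation), solve by back-substitution:
  V =
[[1, 0, 0],
 [-1, 0, 1],
 [1, 1, 0]]
  V a = (3, -5, 4)
Solving gives a = (3, 1, -2).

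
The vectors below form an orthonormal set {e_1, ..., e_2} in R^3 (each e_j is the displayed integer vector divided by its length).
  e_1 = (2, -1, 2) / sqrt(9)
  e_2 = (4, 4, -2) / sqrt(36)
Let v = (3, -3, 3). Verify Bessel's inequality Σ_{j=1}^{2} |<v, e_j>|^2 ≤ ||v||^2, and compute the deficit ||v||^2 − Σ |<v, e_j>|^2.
Σ |<v, e_j>|^2 = 26; ||v||^2 = 27; deficit = 1

Write each e_j = u_j / sqrt(<u_j, u_j>) where u_j is the displayed integer vector. Then <v, e_j> = <v, u_j> / sqrt(<u_j, u_j>), so |<v, e_j>|^2 = <v, u_j>^2 / <u_j, u_j>.
Coefficients: <v, e_1> = 15/sqrt(9), <v, e_2> = -6/sqrt(36).
Square and sum: Σ |<v, e_j>|^2 = 26.
Compute ||v||^2 = v·v = 27.
Deficit = 27 − 26 = 1 ≥ 0, confirming Bessel's inequality. (The deficit equals ||v − Σ <v,e_j> e_j||^2, the squared distance from v to span{e_j}.)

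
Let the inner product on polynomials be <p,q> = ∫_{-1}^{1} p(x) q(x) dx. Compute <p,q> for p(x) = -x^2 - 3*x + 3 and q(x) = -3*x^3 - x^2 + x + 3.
<p,q> = 16

Expand the product: p(x)·q(x) = 3*x^5 + 10*x^4 - 7*x^3 - 9*x^2 - 6*x + 9.
∫_{-1}^{1} of each monomial x^k gives [2/(k+1) if k even, 0 if k odd]. Integrating term-by-term (or equivalently evaluating the antiderivative F(x) = x^6/2 + 2*x^5 - 7*x^4/4 - 3*x^3 - 3*x^2 + 9*x at the endpoints):
  F(1) − F(−1) = 15/4 − (-49/4) = 16.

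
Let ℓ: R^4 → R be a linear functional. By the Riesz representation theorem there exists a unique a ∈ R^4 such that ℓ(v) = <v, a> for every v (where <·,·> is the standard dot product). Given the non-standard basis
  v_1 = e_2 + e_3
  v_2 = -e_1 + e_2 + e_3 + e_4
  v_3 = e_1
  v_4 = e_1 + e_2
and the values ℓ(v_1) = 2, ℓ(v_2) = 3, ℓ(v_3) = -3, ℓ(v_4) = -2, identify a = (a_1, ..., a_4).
a = (-3, 1, 1, -2)

Write a = (a_1, ..., a_4) in the standard basis. For each basis vector v_i, ℓ(v_i) = <v_i, a> is a linear equation in the a_j's. Collect the n equations into a matrix system V a = ℓ, where row i of V is v_i (expressed in the standard basis). Since V is invertible (lower-triangular with 1s on the diagonal, up to permutation), solve by back-substitution:
  V =
[[0, 1, 1, 0],
 [-1, 1, 1, 1],
 [1, 0, 0, 0],
 [1, 1, 0, 0]]
  V a = (2, 3, -3, -2)
Solving gives a = (-3, 1, 1, -2).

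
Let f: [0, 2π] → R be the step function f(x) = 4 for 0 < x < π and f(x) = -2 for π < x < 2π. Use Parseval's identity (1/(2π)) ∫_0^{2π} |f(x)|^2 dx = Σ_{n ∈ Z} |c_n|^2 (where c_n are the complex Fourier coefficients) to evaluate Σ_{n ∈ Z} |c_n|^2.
Σ |c_n|^2 = 10

Parseval equates the L^2 energy of f (normalised by 1/(2π)) with the ℓ^2 sum of its Fourier coefficients: (1/(2π)) ∫_0^{2π} |f|^2 = Σ |c_n|^2.
Compute the left side: (1/(2π)) [∫_0^π 4^2 dx + ∫_π^{2π} (-2)^2 dx] = (1/(2π)) · (16π + 4π) = (16 + 4)/2 = 10.
So Σ_{n ∈ Z} |c_n|^2 = 10.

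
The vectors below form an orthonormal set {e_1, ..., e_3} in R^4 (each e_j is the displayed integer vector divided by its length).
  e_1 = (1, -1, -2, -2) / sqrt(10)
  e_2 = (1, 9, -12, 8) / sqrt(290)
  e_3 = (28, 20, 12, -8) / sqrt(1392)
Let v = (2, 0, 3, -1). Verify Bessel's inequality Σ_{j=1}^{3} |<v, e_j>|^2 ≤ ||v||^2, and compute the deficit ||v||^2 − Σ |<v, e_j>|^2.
Σ |<v, e_j>|^2 = 41/3; ||v||^2 = 14; deficit = 1/3

Write each e_j = u_j / sqrt(<u_j, u_j>) where u_j is the displayed integer vector. Then <v, e_j> = <v, u_j> / sqrt(<u_j, u_j>), so |<v, e_j>|^2 = <v, u_j>^2 / <u_j, u_j>.
Coefficients: <v, e_1> = -2/sqrt(10), <v, e_2> = -42/sqrt(290), <v, e_3> = 100/sqrt(1392).
Square and sum: Σ |<v, e_j>|^2 = 41/3.
Compute ||v||^2 = v·v = 14.
Deficit = 14 − 41/3 = 1/3 ≥ 0, confirming Bessel's inequality. (The deficit equals ||v − Σ <v,e_j> e_j||^2, the squared distance from v to span{e_j}.)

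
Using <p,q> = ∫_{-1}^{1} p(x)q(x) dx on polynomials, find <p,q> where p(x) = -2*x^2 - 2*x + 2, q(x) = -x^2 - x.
<p,q> = 4/5

Expand the product: p(x)·q(x) = 2*x^4 + 4*x^3 - 2*x.
∫_{-1}^{1} of each monomial x^k gives [2/(k+1) if k even, 0 if k odd]. Integrating term-by-term (or equivalently evaluating the antiderivative F(x) = 2*x^5/5 + x^4 - x^2 at the endpoints):
  F(1) − F(−1) = 2/5 − (-2/5) = 4/5.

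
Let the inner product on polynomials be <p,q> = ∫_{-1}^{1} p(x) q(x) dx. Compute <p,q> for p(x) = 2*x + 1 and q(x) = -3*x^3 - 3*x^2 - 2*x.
<p,q> = -106/15

Expand the product: p(x)·q(x) = -6*x^4 - 9*x^3 - 7*x^2 - 2*x.
∫_{-1}^{1} of each monomial x^k gives [2/(k+1) if k even, 0 if k odd]. Integrating term-by-term (or equivalently evaluating the antiderivative F(x) = -6*x^5/5 - 9*x^4/4 - 7*x^3/3 - x^2 at the endpoints):
  F(1) − F(−1) = -407/60 − (17/60) = -106/15.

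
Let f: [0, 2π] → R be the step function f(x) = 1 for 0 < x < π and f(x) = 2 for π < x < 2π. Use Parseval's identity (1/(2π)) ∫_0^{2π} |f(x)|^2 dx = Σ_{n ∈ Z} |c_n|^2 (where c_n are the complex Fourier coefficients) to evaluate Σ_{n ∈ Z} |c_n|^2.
Σ |c_n|^2 = 5/2

Parseval equates the L^2 energy of f (normalised by 1/(2π)) with the ℓ^2 sum of its Fourier coefficients: (1/(2π)) ∫_0^{2π} |f|^2 = Σ |c_n|^2.
Compute the left side: (1/(2π)) [∫_0^π 1^2 dx + ∫_π^{2π} 2^2 dx] = (1/(2π)) · (1π + 4π) = (1 + 4)/2 = 5/2.
So Σ_{n ∈ Z} |c_n|^2 = 5/2.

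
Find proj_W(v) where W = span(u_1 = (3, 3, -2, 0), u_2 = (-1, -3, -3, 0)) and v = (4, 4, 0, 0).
proj_W(v) = (644/191, 852/191, -48/191, 0)

Set up U = [u_1 | ... | u_2] ∈ R^(4×2). The projector onto W = col(U) is P = U (U^T U)^(-1) U^T.
Compute U^T U =
  [22, -6]
  [-6, 19],
and U^T v = (24, -16).
Solve U^T U · c = U^T v for the coefficients: c = (180/191, -104/191). The projection is proj_W(v) = U c.
Check: (v - proj_W(v)) · u_1 = 0  (should be 0).
Check: (v - proj_W(v)) · u_2 = 0  (should be 0).
Result: proj_W(v) = (644/191, 852/191, -48/191, 0).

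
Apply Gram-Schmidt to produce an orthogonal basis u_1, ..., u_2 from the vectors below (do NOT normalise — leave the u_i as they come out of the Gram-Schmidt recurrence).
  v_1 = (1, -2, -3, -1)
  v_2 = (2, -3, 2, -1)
Orthogonal basis:
  u_1 = (1, -2, -3, -1)
  u_2 = (9/5, -13/5, 13/5, -4/5)

Apply the Gram-Schmidt recurrence
  u_1 = v_1
  u_i = v_i − Σ_{j<i} ((v_i · u_j) / (u_j · u_j)) · u_j.

Step by step this gives:
  u_1 = (1, -2, -3, -1)
  u_2 = (9/5, -13/5, 13/5, -4/5)

Orthogonality check:
  u_2 · u_1 = 0 (should be 0)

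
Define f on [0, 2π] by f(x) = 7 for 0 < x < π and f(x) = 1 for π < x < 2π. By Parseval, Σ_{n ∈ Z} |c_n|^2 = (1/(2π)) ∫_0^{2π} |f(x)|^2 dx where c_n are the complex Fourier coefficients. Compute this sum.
Σ |c_n|^2 = 25

Parseval equates the L^2 energy of f (normalised by 1/(2π)) with the ℓ^2 sum of its Fourier coefficients: (1/(2π)) ∫_0^{2π} |f|^2 = Σ |c_n|^2.
Compute the left side: (1/(2π)) [∫_0^π 7^2 dx + ∫_π^{2π} 1^2 dx] = (1/(2π)) · (49π + 1π) = (49 + 1)/2 = 25.
So Σ_{n ∈ Z} |c_n|^2 = 25.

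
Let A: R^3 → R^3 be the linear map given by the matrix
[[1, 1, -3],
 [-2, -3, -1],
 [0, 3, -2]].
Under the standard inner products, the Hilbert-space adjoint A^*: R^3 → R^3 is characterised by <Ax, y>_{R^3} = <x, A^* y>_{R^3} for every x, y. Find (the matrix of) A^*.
A^* = A^T =
[[1, -2, 0],
 [1, -3, 3],
 [-3, -1, -2]]

For real matrices with standard dot products, the defining identity <Ax, y> = <x, A^* y> gives (Ax)^T y = x^T (A^*) y, i.e. x^T A^T y = x^T (A^*) y. Since this holds for all x, y, we must have A^* = A^T. Therefore
A^* =
[[1, -2, 0],
 [1, -3, 3],
 [-3, -1, -2]].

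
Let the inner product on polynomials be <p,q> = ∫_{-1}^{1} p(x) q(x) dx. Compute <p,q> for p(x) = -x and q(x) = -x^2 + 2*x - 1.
<p,q> = -4/3

Expand the product: p(x)·q(x) = x^3 - 2*x^2 + x.
∫_{-1}^{1} of each monomial x^k gives [2/(k+1) if k even, 0 if k odd]. Integrating term-by-term (or equivalently evaluating the antiderivative F(x) = x^4/4 - 2*x^3/3 + x^2/2 at the endpoints):
  F(1) − F(−1) = 1/12 − (17/12) = -4/3.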